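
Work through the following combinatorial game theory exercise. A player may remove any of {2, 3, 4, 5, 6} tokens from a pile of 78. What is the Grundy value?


The subtraction set is S = {2, 3, 4, 5, 6}.
G(k) = mex{ G(k - s) : s in S, s <= k }. We compute iteratively: G(0) = 0.
G(1) = mex({}) = 0
G(2) = mex({0}) = 1
G(3) = mex({0}) = 1
G(4) = mex({0, 1}) = 2
G(5) = mex({0, 1}) = 2
G(6) = mex({0, 1, 2}) = 3
G(7) = mex({0, 1, 2}) = 3
G(8) = mex({1, 2, 3}) = 0
G(9) = mex({1, 2, 3}) = 0
G(10) = mex({0, 2, 3}) = 1
G(11) = mex({0, 2, 3}) = 1
G(12) = mex({0, 1, 3}) = 2
G(13) = mex({0, 1, 3}) = 2
Observe that G(8)..G(13) = 0, 0, 1, 1, 2, 2 repeats G(0)..G(5) = 0, 0, 1, 1, 2, 2.
For k >= max(S) = 6, G(k) is determined by the previous 6 values G(k-6)..G(k-1); a window of 6 consecutive values has recurred shifted by 8, so by induction G(k + 8) = G(k) for all k >= 0: the sequence is periodic from the start with period 8.
One period: G(0..7) = 0, 0, 1, 1, 2, 2, 3, 3.
78 mod 8 = 6, so G(78) = G(6) = 3.

3


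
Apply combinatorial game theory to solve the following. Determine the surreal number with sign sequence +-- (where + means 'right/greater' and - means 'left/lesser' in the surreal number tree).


Sign expansion: +--
Rule: track bounds (lo, hi), initially (-inf, +inf). On '+', the current value becomes lo and we move to the simplest number in (value, hi): value + 1 if hi = +inf, otherwise the midpoint (value + hi)/2. On '-', the current value becomes hi and we move to value - 1 if lo = -inf, otherwise the midpoint (lo + value)/2.
Start at 0.
Step 1: sign = +, move right. Bounds: (0, +inf). Value = 1
Step 2: sign = -, move left. Bounds: (0, 1). Value = 1/2
Step 3: sign = -, move left. Bounds: (0, 1/2). Value = 1/4
The surreal number with sign expansion +-- is 1/4.

1/4


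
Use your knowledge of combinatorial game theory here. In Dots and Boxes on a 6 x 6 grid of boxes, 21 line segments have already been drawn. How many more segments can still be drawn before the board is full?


Grid: 6 x 6 boxes, i.e. 7 rows and 7 columns of dots.
Horizontal edges: (rows + 1) * cols = 7 * 6 = 42
Vertical edges: rows * (cols + 1) = 6 * 7 = 42
Total edges: 42 + 42 = 84
Edges drawn: 21
Remaining: 84 - 21 = 63

63


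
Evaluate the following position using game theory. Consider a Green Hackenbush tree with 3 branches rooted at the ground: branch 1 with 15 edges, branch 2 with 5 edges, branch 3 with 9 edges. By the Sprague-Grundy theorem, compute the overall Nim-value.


The tree has 3 branches from the ground vertex.
In Green Hackenbush, the Nim-value of a simple path of length k is k.
Branch 1: length 15, Nim-value = 15
Branch 2: length 5, Nim-value = 5
Branch 3: length 9, Nim-value = 9
Total Nim-value = XOR of all branch values:
0 XOR 15 = 15
15 XOR 5 = 10
10 XOR 9 = 3
Nim-value of the tree = 3

3


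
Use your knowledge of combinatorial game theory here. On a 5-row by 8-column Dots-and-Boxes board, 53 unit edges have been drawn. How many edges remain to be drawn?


Grid: 5 x 8 boxes, i.e. 6 rows and 9 columns of dots.
Horizontal edges: (rows + 1) * cols = 6 * 8 = 48
Vertical edges: rows * (cols + 1) = 5 * 9 = 45
Total edges: 48 + 45 = 93
Edges drawn: 53
Remaining: 93 - 53 = 40

40


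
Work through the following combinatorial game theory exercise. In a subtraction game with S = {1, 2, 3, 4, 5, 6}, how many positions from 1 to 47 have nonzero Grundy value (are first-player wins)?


Subtraction set S = {1, 2, 3, 4, 5, 6}, so G(n) = n mod 7.
G(n) = 0 when n is a multiple of 7.
Multiples of 7 in [1, 47]: 6
N-positions (nonzero Grundy) = 47 - 6 = 41

41


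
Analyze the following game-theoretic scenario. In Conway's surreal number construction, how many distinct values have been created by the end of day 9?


Day 0: {|} = 0 is born. Count = 1.
Day n: the number of surreal numbers born by day n is 2^(n+1) - 1.
By day 0: 2^1 - 1 = 1
By day 1: 2^2 - 1 = 3
By day 2: 2^3 - 1 = 7
By day 3: 2^4 - 1 = 15
By day 4: 2^5 - 1 = 31
By day 5: 2^6 - 1 = 63
By day 6: 2^7 - 1 = 127
By day 7: 2^8 - 1 = 255
By day 8: 2^9 - 1 = 511
By day 9: 2^10 - 1 = 1023
By day 9: 1023 surreal numbers.

1023


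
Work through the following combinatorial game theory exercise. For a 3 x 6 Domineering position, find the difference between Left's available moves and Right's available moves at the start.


Board is 3 x 6 (rows x cols).
Left (vertical) placements: (rows-1) * cols = 2 * 6 = 12
Right (horizontal) placements: rows * (cols-1) = 3 * 5 = 15
Advantage = Left - Right = 12 - 15 = -3

-3


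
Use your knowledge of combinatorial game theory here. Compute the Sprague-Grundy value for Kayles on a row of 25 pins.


Kayles: a move removes 1 or 2 adjacent pins from a contiguous row.
Removing pins from a row of k leaves two independent rows (a, b) with a + b = k - 1 (one pin) or a + b = k - 2 (two pins); an end removal gives a = 0.
By Sprague-Grundy, G(k) = mex{ G(a) XOR G(b) } over all these splits. G(0) = 0.
G(1): splits (0,0):0^0=0 -> mex({0}) = 1
G(2): splits (0,1):0^1=1 (0,0):0^0=0 -> mex({0, 1}) = 2
G(3): splits (0,2):0^2=2 (1,1):1^1=0 (0,1):0^1=1 -> mex({0, 1, 2}) = 3
G(4): splits (0,3):0^3=3 (1,2):1^2=3 (0,2):0^2=2 (1,1):1^1=0 -> mex({0, 2, 3}) = 1
G(5): splits (0,4):0^1=1 (1,3):1^3=2 (2,2):2^2=0 (0,3):0^3=3 (1,2):1^2=3 -> mex({0, 1, 2, 3}) = 4
G(6) = mex({0, 1, 2, 4}) = 3
G(7) = mex({0, 1, 3, 4, 5}) = 2
G(8) = mex({0, 2, 3, 5, 6}) = 1
G(9) = mex({0, 1, 2, 3, 6, 7}) = 4
G(10) = mex({0, 1, 3, 4, 5, 7}) = 2
G(11) = mex({0, 1, 2, 3, 4, 5}) = 6
G(12) = mex({0, 1, 2, 3, 5, 6, 7}) = 4
G(13) = mex({0, 2, 3, 4, 6, 7}) = 1
G(14) = mex({0, 1, 4, 5, 6, 7}) = 2
G(15) = mex({0, 1, 2, 3, 4, 5, 6}) = 7
G(16) = mex({0, 2, 3, 5, 6, 7}) = 1
G(17) = mex({0, 1, 2, 3, 5, 6, 7}) = 4
G(18) = mex({0, 1, 2, 4, 5, 6}) = 3
G(19) = mex({0, 1, 3, 4, 5, 7}) = 2
G(20) = mex({0, 2, 3, 4, 5, 6, 7}) = 1
G(21) = mex({0, 1, 2, 3, 5, 6, 7}) = 4
G(22) = mex({0, 1, 2, 3, 4, 5, 7}) = 6
G(23) = mex({0, 1, 2, 3, 4, 5, 6}) = 7
G(24) = mex({0, 1, 2, 3, 5, 6, 7}) = 4
G(25) = mex({0, 2, 3, 4, 6, 7}) = 1
Therefore G(25) = 1.

1


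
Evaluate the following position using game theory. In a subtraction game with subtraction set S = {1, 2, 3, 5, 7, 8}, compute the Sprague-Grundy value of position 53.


The subtraction set is S = {1, 2, 3, 5, 7, 8}.
G(k) = mex{ G(k - s) : s in S, s <= k }. We compute iteratively: G(0) = 0.
G(1) = mex({0}) = 1
G(2) = mex({0, 1}) = 2
G(3) = mex({0, 1, 2}) = 3
G(4) = mex({1, 2, 3}) = 0
G(5) = mex({0, 2, 3}) = 1
G(6) = mex({0, 1, 3}) = 2
G(7) = mex({0, 1, 2}) = 3
G(8) = mex({0, 1, 2, 3}) = 4
G(9) = mex({0, 1, 2, 3, 4}) = 5
G(10) = mex({1, 2, 3, 4, 5}) = 0
G(11) = mex({0, 2, 3, 4, 5}) = 1
G(12) = mex({0, 1, 3, 5}) = 2
G(13) = mex({0, 1, 2, 4}) = 3
G(14) = mex({1, 2, 3, 5}) = 0
G(15) = mex({0, 2, 3, 4}) = 1
G(16) = mex({0, 1, 3, 4, 5}) = 2
G(17) = mex({0, 1, 2, 5}) = 3
Observe that G(10)..G(17) = 0, 1, 2, 3, 0, 1, 2, 3 repeats G(0)..G(7) = 0, 1, 2, 3, 0, 1, 2, 3.
For k >= max(S) = 8, G(k) is determined by the previous 8 values G(k-8)..G(k-1); a window of 8 consecutive values has recurred shifted by 10, so by induction G(k + 10) = G(k) for all k >= 0: the sequence is periodic from the start with period 10.
One period: G(0..9) = 0, 1, 2, 3, 0, 1, 2, 3, 4, 5.
53 mod 10 = 3, so G(53) = G(3) = 3.

3


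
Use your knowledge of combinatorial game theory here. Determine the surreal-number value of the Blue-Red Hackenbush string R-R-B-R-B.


Edges (from ground): R-R-B-R-B
By Berlekamp's sign-expansion rule, a Blue-Red Hackenbush stalk has the value of the surreal number whose sign sequence is the edge sequence with B -> + and R -> -.
Sign sequence: --+-+
Trace the sign expansion in the surreal number tree, starting from 0:
Edge 1: R (sign -) -> bounds (-inf, 0), value = -1
Edge 2: R (sign -) -> bounds (-inf, -1), value = -2
Edge 3: B (sign +) -> bounds (-2, -1), value = -3/2
Edge 4: R (sign -) -> bounds (-2, -3/2), value = -7/4
Edge 5: B (sign +) -> bounds (-7/4, -3/2), value = -13/8
Game value = -13/8

-13/8


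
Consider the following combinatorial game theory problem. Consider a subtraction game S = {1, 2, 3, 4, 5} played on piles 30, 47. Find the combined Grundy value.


Subtraction set: {1, 2, 3, 4, 5}
For this subtraction set, G(n) = n mod 6 (period = max + 1 = 6).
Pile 1 (size 30): G(30) = 30 mod 6 = 0
Pile 2 (size 47): G(47) = 47 mod 6 = 5
Total Grundy value = XOR of all: 0 XOR 5 = 5

5


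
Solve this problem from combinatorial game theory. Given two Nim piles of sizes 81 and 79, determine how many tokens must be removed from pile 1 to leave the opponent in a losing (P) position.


Piles: 81 and 79
Current XOR: 81 XOR 79 = 30 (non-zero, so this is an N-position).
To make the XOR zero, we need to find a move that balances the piles.
For pile 1 (size 81): target = 81 XOR 30 = 79
We reduce pile 1 from 81 to 79.
Tokens removed: 81 - 79 = 2
Verification: 79 XOR 79 = 0

2


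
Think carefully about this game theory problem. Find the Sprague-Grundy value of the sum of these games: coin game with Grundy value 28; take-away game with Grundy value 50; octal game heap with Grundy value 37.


By the Sprague-Grundy theorem, the Grundy value of a sum of games is the XOR of individual Grundy values.
coin game: Grundy value = 28. Running XOR: 0 XOR 28 = 28
take-away game: Grundy value = 50. Running XOR: 28 XOR 50 = 46
octal game heap: Grundy value = 37. Running XOR: 46 XOR 37 = 11
The combined Grundy value is 11.

11


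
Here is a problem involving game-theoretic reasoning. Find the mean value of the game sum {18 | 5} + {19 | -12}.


G1 = {18 | 5}, G2 = {19 | -12}
Each is a switch {a | b} with numbers a > b; its mean value is (a + b)/2, and mean value is additive over game sums: m(G1 + G2) = m(G1) + m(G2).
Mean of G1 = (18 + (5))/2 = 23/2 = 23/2
Mean of G2 = (19 + (-12))/2 = 7/2 = 7/2
Mean of G1 + G2 = 23/2 + 7/2 = 15

15


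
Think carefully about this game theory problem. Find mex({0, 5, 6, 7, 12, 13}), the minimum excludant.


Set = {0, 5, 6, 7, 12, 13}
0 is in the set.
1 is NOT in the set. This is the mex.
mex = 1

1


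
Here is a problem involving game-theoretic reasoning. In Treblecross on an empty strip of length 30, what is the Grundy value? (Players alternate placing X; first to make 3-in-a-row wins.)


Treblecross: place X on empty cells; 3-in-a-row wins.
Playing within two cells of an existing X lets the opponent win at once, so sensible play treats the cells i-2..i+2 around each X as dead. The player left with no safe cell loses, so this is a normal-play take-away game on strips of safe cells.
Placing X at cell i (0-indexed) of a strip of k safe cells leaves independent strips of sizes max(0, i-2) and max(0, k-i-3). Hence G(k) = mex{ G(max(0,i-2)) XOR G(max(0,k-i-3)) : 0 <= i < k }, with G(0) = 0.
G(1): splits (0,0):0^0=0 -> mex({0}) = 1
G(2): splits (0,0):0^0=0 -> mex({0}) = 1
G(3): splits (0,0):0^0=0 -> mex({0}) = 1
G(4): splits (0,1):0^1=1 (0,0):0^0=0 -> mex({0, 1}) = 2
G(5): splits (0,2):0^1=1 (0,1):0^1=1 (0,0):0^0=0 -> mex({0, 1}) = 2
G(6) = mex({1}) = 0
G(7) = mex({0, 1, 2}) = 3
G(8) = mex({0, 1, 2}) = 3
G(9) = mex({0, 2}) = 1
G(10) = mex({0, 2, 3}) = 1
G(11) = mex({0, 3}) = 1
G(12) = mex({1, 3}) = 0
G(13) = mex({0, 1, 2, 3}) = 4
G(14) = mex({0, 1, 2}) = 3
G(15) = mex({0, 1, 2}) = 3
G(16) = mex({0, 1, 2, 4}) = 3
G(17) = mex({0, 1, 3, 4}) = 2
G(18) = mex({0, 1, 3, 4}) = 2
G(19) = mex({0, 1, 3, 5}) = 2
G(20) = mex({0, 1, 2, 3, 5}) = 4
G(21) = mex({0, 1, 2, 3, 5}) = 4
G(22) = mex({1, 2, 6}) = 0
G(23) = mex({0, 1, 2, 3, 4, 6}) = 5
G(24) = mex({0, 1, 2, 3, 4}) = 5
G(25) = mex({0, 1, 3, 4, 7}) = 2
G(26) = mex({0, 1, 3, 4, 5, 7}) = 2
G(27) = mex({0, 1, 3, 5}) = 2
G(28) = mex({0, 1, 2, 5}) = 3
G(29) = mex({0, 1, 2, 4, 5, 6}) = 3
G(30) = mex({1, 2, 4, 6}) = 0
Therefore G(30) = 0.

0


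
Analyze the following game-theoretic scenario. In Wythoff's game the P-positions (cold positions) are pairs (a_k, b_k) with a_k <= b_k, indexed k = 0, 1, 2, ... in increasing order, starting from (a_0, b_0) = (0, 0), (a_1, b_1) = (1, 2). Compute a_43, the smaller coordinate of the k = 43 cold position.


By Wythoff's theorem, a_k = floor(k * phi) and b_k = floor(k * phi^2) = a_k + k, where phi = (1 + sqrt(5))/2 is the golden ratio.
phi = (1 + sqrt(5))/2 = 1.618034
k = 43
k * phi = 43 * 1.618034 = 69.575462
a_43 = floor(k * phi) = 69

69


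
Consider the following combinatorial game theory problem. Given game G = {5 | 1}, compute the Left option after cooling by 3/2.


Original game: {5 | 1} (a switch {a | b} with a > b).
Cooling by t (for t below the temperature (a - b)/2 = 2) taxes each move by t: {a | b} cooled by t is {a - t | b + t}.
Cooling amount: t = 3/2
Cooled Left option: 5 - 3/2 = 7/2
Cooled Right option: 1 + 3/2 = 5/2
Cooled game: {7/2 | 5/2}
Left option = 7/2

7/2


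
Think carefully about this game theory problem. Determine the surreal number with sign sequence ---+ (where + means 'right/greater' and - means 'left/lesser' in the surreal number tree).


Sign expansion: ---+
Rule: track bounds (lo, hi), initially (-inf, +inf). On '+', the current value becomes lo and we move to the simplest number in (value, hi): value + 1 if hi = +inf, otherwise the midpoint (value + hi)/2. On '-', the current value becomes hi and we move to value - 1 if lo = -inf, otherwise the midpoint (lo + value)/2.
Start at 0.
Step 1: sign = -, move left. Bounds: (-inf, 0). Value = -1
Step 2: sign = -, move left. Bounds: (-inf, -1). Value = -2
Step 3: sign = -, move left. Bounds: (-inf, -2). Value = -3
Step 4: sign = +, move right. Bounds: (-3, -2). Value = -5/2
The surreal number with sign expansion ---+ is -5/2.

-5/2


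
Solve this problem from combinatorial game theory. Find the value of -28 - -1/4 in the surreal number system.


x = -28, y = -1/4
Converting to common denominator: 4
x = -112/4, y = -1/4
x - y = -28 - -1/4 = -111/4

-111/4


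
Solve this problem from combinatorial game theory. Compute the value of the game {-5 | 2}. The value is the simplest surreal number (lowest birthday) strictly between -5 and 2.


Left options: {-5}, max = -5
Right options: {2}, min = 2
All options are numbers and max(Left) < min(Right), so by the simplicity theorem the value is the simplest (earliest-born) number strictly between -5 and 2.
Integers -4 through 1 all lie strictly between -5 and 2.
Among integers, the simplest (lowest birthday = smallest |n|; 0 is born on day 0, +-n on day n) is 0.
No non-integer in the interval can be simpler: if x is a non-integer in the interval, then floor(x) or ceil(x) also lies in the interval (the interval contains an integer), and both are proper prefixes of x's sign expansion, i.e. born earlier. So the game value is 0.
Game value = 0

0


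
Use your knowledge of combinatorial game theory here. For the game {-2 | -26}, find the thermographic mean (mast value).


Game = {-2 | -26}, a switch {a | b} with numbers a > b.
Its thermograph has left wall a - t and right wall b + t, which meet at t = (a - b)/2, where both equal (a + b)/2. So the mast (mean value) is at (a + b)/2.
Mean = (-2 + (-26))/2 = -28/2 = -14

-14


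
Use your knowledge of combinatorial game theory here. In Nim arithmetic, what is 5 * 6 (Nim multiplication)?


Nim multiplication is bilinear over XOR: (u XOR v) * w = (u*w) XOR (v*w).
So we split each operand into its bit components and XOR the pairwise Nim products.
5 = 1 + 4 (as XOR of powers of 2).
6 = 2 + 4 (as XOR of powers of 2).
Using the standard Nim-product table on single bits:
  2*2 = 3,   2*4 = 8,   2*8 = 12,
  4*4 = 6,   4*8 = 11,  8*8 = 13,
and  1*x = x (identity), k*l = l*k (commutative).
Pairwise Nim products:
  1 * 2 = 2
  1 * 4 = 4
  4 * 2 = 8
  4 * 4 = 6
XOR them: 2 XOR 4 XOR 8 XOR 6 = 8.
Result: 5 * 6 = 8 (in Nim).

8


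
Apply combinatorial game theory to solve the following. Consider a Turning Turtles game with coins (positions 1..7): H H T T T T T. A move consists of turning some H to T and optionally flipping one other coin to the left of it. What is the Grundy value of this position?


Coins: H H T T T T T
Key fact: a single head at position k behaves exactly like a Nim heap of size k (turning it to T and optionally flipping a coin at j < k corresponds to moving the heap from k to j, or to 0), and heads combine as a disjunctive sum (two heads at the same place would cancel, matching j XOR j = 0). So the Nim-value is the XOR of the 1-indexed positions of the heads.
Face-up positions (1-indexed): [1, 2]
XOR 0 with 1: 0 XOR 1 = 1
XOR 1 with 2: 1 XOR 2 = 3
Nim-value = 3

3


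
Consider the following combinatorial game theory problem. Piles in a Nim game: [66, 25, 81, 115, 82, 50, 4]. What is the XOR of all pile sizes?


We need the XOR (exclusive or) of all pile sizes.
After XOR-ing pile 1 (size 66): 0 XOR 66 = 66
After XOR-ing pile 2 (size 25): 66 XOR 25 = 91
After XOR-ing pile 3 (size 81): 91 XOR 81 = 10
After XOR-ing pile 4 (size 115): 10 XOR 115 = 121
After XOR-ing pile 5 (size 82): 121 XOR 82 = 43
After XOR-ing pile 6 (size 50): 43 XOR 50 = 25
After XOR-ing pile 7 (size 4): 25 XOR 4 = 29
The Nim-value of this position is 29.

29


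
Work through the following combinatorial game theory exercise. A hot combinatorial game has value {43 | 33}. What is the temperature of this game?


The game is {43 | 33}, a switch {a | b} with numbers a > b.
Cooling {a | b} by t gives {a - t | b + t}, which stops being hot when a - t = b + t, i.e. at t = (a - b)/2. So the temperature of a switch is (a - b)/2.
Temperature = (Left option - Right option) / 2
= (43 - (33)) / 2
= 10 / 2
= 5

5


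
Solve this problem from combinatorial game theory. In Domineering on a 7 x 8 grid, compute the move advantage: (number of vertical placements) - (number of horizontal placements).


Board is 7 x 8 (rows x cols).
Left (vertical) placements: (rows-1) * cols = 6 * 8 = 48
Right (horizontal) placements: rows * (cols-1) = 7 * 7 = 49
Advantage = Left - Right = 48 - 49 = -1

-1


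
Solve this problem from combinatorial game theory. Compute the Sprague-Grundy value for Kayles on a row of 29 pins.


Kayles: a move removes 1 or 2 adjacent pins from a contiguous row.
Removing pins from a row of k leaves two independent rows (a, b) with a + b = k - 1 (one pin) or a + b = k - 2 (two pins); an end removal gives a = 0.
By Sprague-Grundy, G(k) = mex{ G(a) XOR G(b) } over all these splits. G(0) = 0.
G(1): splits (0,0):0^0=0 -> mex({0}) = 1
G(2): splits (0,1):0^1=1 (0,0):0^0=0 -> mex({0, 1}) = 2
G(3): splits (0,2):0^2=2 (1,1):1^1=0 (0,1):0^1=1 -> mex({0, 1, 2}) = 3
G(4): splits (0,3):0^3=3 (1,2):1^2=3 (0,2):0^2=2 (1,1):1^1=0 -> mex({0, 2, 3}) = 1
G(5): splits (0,4):0^1=1 (1,3):1^3=2 (2,2):2^2=0 (0,3):0^3=3 (1,2):1^2=3 -> mex({0, 1, 2, 3}) = 4
G(6) = mex({0, 1, 2, 4}) = 3
G(7) = mex({0, 1, 3, 4, 5}) = 2
G(8) = mex({0, 2, 3, 5, 6}) = 1
G(9) = mex({0, 1, 2, 3, 6, 7}) = 4
G(10) = mex({0, 1, 3, 4, 5, 7}) = 2
G(11) = mex({0, 1, 2, 3, 4, 5}) = 6
G(12) = mex({0, 1, 2, 3, 5, 6, 7}) = 4
G(13) = mex({0, 2, 3, 4, 6, 7}) = 1
G(14) = mex({0, 1, 4, 5, 6, 7}) = 2
G(15) = mex({0, 1, 2, 3, 4, 5, 6}) = 7
G(16) = mex({0, 2, 3, 5, 6, 7}) = 1
G(17) = mex({0, 1, 2, 3, 5, 6, 7}) = 4
G(18) = mex({0, 1, 2, 4, 5, 6}) = 3
G(19) = mex({0, 1, 3, 4, 5, 7}) = 2
G(20) = mex({0, 2, 3, 4, 5, 6, 7}) = 1
G(21) = mex({0, 1, 2, 3, 5, 6, 7}) = 4
G(22) = mex({0, 1, 2, 3, 4, 5, 7}) = 6
G(23) = mex({0, 1, 2, 3, 4, 5, 6}) = 7
G(24) = mex({0, 1, 2, 3, 5, 6, 7}) = 4
G(25) = mex({0, 2, 3, 4, 6, 7}) = 1
G(26) = mex({0, 1, 3, 4, 5, 6, 7}) = 2
G(27) = mex({0, 1, 2, 3, 4, 5, 6, 7}) = 8
G(28) = mex({0, 1, 2, 3, 4, 6, 7, 8}) = 5
G(29) = mex({0, 1, 2, 3, 5, 6, 7, 8, 9}) = 4
Therefore G(29) = 4.

4


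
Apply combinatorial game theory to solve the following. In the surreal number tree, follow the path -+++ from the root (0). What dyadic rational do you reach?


Sign expansion: -+++
Rule: track bounds (lo, hi), initially (-inf, +inf). On '+', the current value becomes lo and we move to the simplest number in (value, hi): value + 1 if hi = +inf, otherwise the midpoint (value + hi)/2. On '-', the current value becomes hi and we move to value - 1 if lo = -inf, otherwise the midpoint (lo + value)/2.
Start at 0.
Step 1: sign = -, move left. Bounds: (-inf, 0). Value = -1
Step 2: sign = +, move right. Bounds: (-1, 0). Value = -1/2
Step 3: sign = +, move right. Bounds: (-1/2, 0). Value = -1/4
Step 4: sign = +, move right. Bounds: (-1/4, 0). Value = -1/8
The surreal number with sign expansion -+++ is -1/8.

-1/8


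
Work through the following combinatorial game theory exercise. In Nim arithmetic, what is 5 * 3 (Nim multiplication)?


Nim multiplication is bilinear over XOR: (u XOR v) * w = (u*w) XOR (v*w).
So we split each operand into its bit components and XOR the pairwise Nim products.
5 = 1 + 4 (as XOR of powers of 2).
3 = 1 + 2 (as XOR of powers of 2).
Using the standard Nim-product table on single bits:
  2*2 = 3,   2*4 = 8,   2*8 = 12,
  4*4 = 6,   4*8 = 11,  8*8 = 13,
and  1*x = x (identity), k*l = l*k (commutative).
Pairwise Nim products:
  1 * 1 = 1
  1 * 2 = 2
  4 * 1 = 4
  4 * 2 = 8
XOR them: 1 XOR 2 XOR 4 XOR 8 = 15.
Result: 5 * 3 = 15 (in Nim).

15


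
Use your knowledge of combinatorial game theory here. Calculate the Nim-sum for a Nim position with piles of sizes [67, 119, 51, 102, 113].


We need the XOR (exclusive or) of all pile sizes.
After XOR-ing pile 1 (size 67): 0 XOR 67 = 67
After XOR-ing pile 2 (size 119): 67 XOR 119 = 52
After XOR-ing pile 3 (size 51): 52 XOR 51 = 7
After XOR-ing pile 4 (size 102): 7 XOR 102 = 97
After XOR-ing pile 5 (size 113): 97 XOR 113 = 16
The Nim-value of this position is 16.

16


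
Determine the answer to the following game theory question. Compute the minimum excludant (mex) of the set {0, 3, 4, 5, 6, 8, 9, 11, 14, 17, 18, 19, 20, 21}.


Set = {0, 3, 4, 5, 6, 8, 9, 11, 14, 17, 18, 19, 20, 21}
0 is in the set.
1 is NOT in the set. This is the mex.
mex = 1

1


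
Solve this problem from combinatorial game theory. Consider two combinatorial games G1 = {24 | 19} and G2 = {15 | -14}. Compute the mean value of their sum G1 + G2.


G1 = {24 | 19}, G2 = {15 | -14}
Each is a switch {a | b} with numbers a > b; its mean value is (a + b)/2, and mean value is additive over game sums: m(G1 + G2) = m(G1) + m(G2).
Mean of G1 = (24 + (19))/2 = 43/2 = 43/2
Mean of G2 = (15 + (-14))/2 = 1/2 = 1/2
Mean of G1 + G2 = 43/2 + 1/2 = 22

22


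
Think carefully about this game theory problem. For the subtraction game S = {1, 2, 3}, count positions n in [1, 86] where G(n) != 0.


Subtraction set S = {1, 2, 3}, so G(n) = n mod 4.
G(n) = 0 when n is a multiple of 4.
Multiples of 4 in [1, 86]: 21
N-positions (nonzero Grundy) = 86 - 21 = 65

65


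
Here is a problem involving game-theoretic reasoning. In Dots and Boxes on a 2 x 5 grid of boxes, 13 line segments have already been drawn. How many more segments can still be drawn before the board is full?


Grid: 2 x 5 boxes, i.e. 3 rows and 6 columns of dots.
Horizontal edges: (rows + 1) * cols = 3 * 5 = 15
Vertical edges: rows * (cols + 1) = 2 * 6 = 12
Total edges: 15 + 12 = 27
Edges drawn: 13
Remaining: 27 - 13 = 14

14


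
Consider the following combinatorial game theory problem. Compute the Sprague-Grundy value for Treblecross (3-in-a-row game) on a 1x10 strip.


Treblecross: place X on empty cells; 3-in-a-row wins.
Playing within two cells of an existing X lets the opponent win at once, so sensible play treats the cells i-2..i+2 around each X as dead. The player left with no safe cell loses, so this is a normal-play take-away game on strips of safe cells.
Placing X at cell i (0-indexed) of a strip of k safe cells leaves independent strips of sizes max(0, i-2) and max(0, k-i-3). Hence G(k) = mex{ G(max(0,i-2)) XOR G(max(0,k-i-3)) : 0 <= i < k }, with G(0) = 0.
G(1): splits (0,0):0^0=0 -> mex({0}) = 1
G(2): splits (0,0):0^0=0 -> mex({0}) = 1
G(3): splits (0,0):0^0=0 -> mex({0}) = 1
G(4): splits (0,1):0^1=1 (0,0):0^0=0 -> mex({0, 1}) = 2
G(5): splits (0,2):0^1=1 (0,1):0^1=1 (0,0):0^0=0 -> mex({0, 1}) = 2
G(6) = mex({1}) = 0
G(7) = mex({0, 1, 2}) = 3
G(8) = mex({0, 1, 2}) = 3
G(9) = mex({0, 2}) = 1
G(10) = mex({0, 2, 3}) = 1
Therefore G(10) = 1.

1


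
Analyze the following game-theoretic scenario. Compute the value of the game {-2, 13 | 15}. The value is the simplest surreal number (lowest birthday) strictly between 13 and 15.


Left options: {-2, 13}, max = 13
Right options: {15}, min = 15
All options are numbers and max(Left) < min(Right), so by the simplicity theorem the value is the simplest (earliest-born) number strictly between 13 and 15.
The only integer strictly between 13 and 15 is 14.
No non-integer in the interval can be simpler: if x is a non-integer in the interval, then floor(x) or ceil(x) also lies in the interval (the interval contains an integer), and both are proper prefixes of x's sign expansion, i.e. born earlier. So the game value is 14.
Game value = 14

14


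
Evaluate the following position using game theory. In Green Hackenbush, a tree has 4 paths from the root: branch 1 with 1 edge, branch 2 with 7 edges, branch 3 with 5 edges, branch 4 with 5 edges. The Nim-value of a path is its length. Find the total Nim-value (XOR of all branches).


The tree has 4 branches from the ground vertex.
In Green Hackenbush, the Nim-value of a simple path of length k is k.
Branch 1: length 1, Nim-value = 1
Branch 2: length 7, Nim-value = 7
Branch 3: length 5, Nim-value = 5
Branch 4: length 5, Nim-value = 5
Total Nim-value = XOR of all branch values:
0 XOR 1 = 1
1 XOR 7 = 6
6 XOR 5 = 3
3 XOR 5 = 6
Nim-value of the tree = 6

6


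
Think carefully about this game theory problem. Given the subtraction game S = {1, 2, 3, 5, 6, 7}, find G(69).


The subtraction set is S = {1, 2, 3, 5, 6, 7}.
G(k) = mex{ G(k - s) : s in S, s <= k }. We compute iteratively: G(0) = 0.
G(1) = mex({0}) = 1
G(2) = mex({0, 1}) = 2
G(3) = mex({0, 1, 2}) = 3
G(4) = mex({1, 2, 3}) = 0
G(5) = mex({0, 2, 3}) = 1
G(6) = mex({0, 1, 3}) = 2
G(7) = mex({0, 1, 2}) = 3
G(8) = mex({1, 2, 3}) = 0
G(9) = mex({0, 2, 3}) = 1
G(10) = mex({0, 1, 3}) = 2
Observe that G(4)..G(10) = 0, 1, 2, 3, 0, 1, 2 repeats G(0)..G(6) = 0, 1, 2, 3, 0, 1, 2.
For k >= max(S) = 7, G(k) is determined by the previous 7 values G(k-7)..G(k-1); a window of 7 consecutive values has recurred shifted by 4, so by induction G(k + 4) = G(k) for all k >= 0: the sequence is periodic from the start with period 4.
One period: G(0..3) = 0, 1, 2, 3.
69 mod 4 = 1, so G(69) = G(1) = 1.

1


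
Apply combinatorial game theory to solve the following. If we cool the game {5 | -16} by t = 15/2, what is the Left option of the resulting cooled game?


Original game: {5 | -16} (a switch {a | b} with a > b).
Cooling by t (for t below the temperature (a - b)/2 = 21/2) taxes each move by t: {a | b} cooled by t is {a - t | b + t}.
Cooling amount: t = 15/2
Cooled Left option: 5 - 15/2 = -5/2
Cooled Right option: -16 + 15/2 = -17/2
Cooled game: {-5/2 | -17/2}
Left option = -5/2

-5/2


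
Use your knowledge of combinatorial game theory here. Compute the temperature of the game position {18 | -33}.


The game is {18 | -33}, a switch {a | b} with numbers a > b.
Cooling {a | b} by t gives {a - t | b + t}, which stops being hot when a - t = b + t, i.e. at t = (a - b)/2. So the temperature of a switch is (a - b)/2.
Temperature = (Left option - Right option) / 2
= (18 - (-33)) / 2
= 51 / 2
= 51/2

51/2


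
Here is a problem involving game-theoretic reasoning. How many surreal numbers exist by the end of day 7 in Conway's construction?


Day 0: {|} = 0 is born. Count = 1.
Day n: the number of surreal numbers born by day n is 2^(n+1) - 1.
By day 0: 2^1 - 1 = 1
By day 1: 2^2 - 1 = 3
By day 2: 2^3 - 1 = 7
By day 3: 2^4 - 1 = 15
By day 4: 2^5 - 1 = 31
By day 5: 2^6 - 1 = 63
By day 6: 2^7 - 1 = 127
By day 7: 2^8 - 1 = 255
By day 7: 255 surreal numbers.

255


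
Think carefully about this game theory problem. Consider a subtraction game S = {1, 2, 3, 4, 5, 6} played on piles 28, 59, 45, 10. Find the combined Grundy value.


Subtraction set: {1, 2, 3, 4, 5, 6}
For this subtraction set, G(n) = n mod 7 (period = max + 1 = 7).
Pile 1 (size 28): G(28) = 28 mod 7 = 0
Pile 2 (size 59): G(59) = 59 mod 7 = 3
Pile 3 (size 45): G(45) = 45 mod 7 = 3
Pile 4 (size 10): G(10) = 10 mod 7 = 3
Total Grundy value = XOR of all: 0 XOR 3 XOR 3 XOR 3 = 3

3


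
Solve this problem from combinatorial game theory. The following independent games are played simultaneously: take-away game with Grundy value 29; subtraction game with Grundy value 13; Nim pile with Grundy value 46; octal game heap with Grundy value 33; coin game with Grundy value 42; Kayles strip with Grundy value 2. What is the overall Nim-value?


By the Sprague-Grundy theorem, the Grundy value of a sum of games is the XOR of individual Grundy values.
take-away game: Grundy value = 29. Running XOR: 0 XOR 29 = 29
subtraction game: Grundy value = 13. Running XOR: 29 XOR 13 = 16
Nim pile: Grundy value = 46. Running XOR: 16 XOR 46 = 62
octal game heap: Grundy value = 33. Running XOR: 62 XOR 33 = 31
coin game: Grundy value = 42. Running XOR: 31 XOR 42 = 53
Kayles strip: Grundy value = 2. Running XOR: 53 XOR 2 = 55
The combined Grundy value is 55.

55


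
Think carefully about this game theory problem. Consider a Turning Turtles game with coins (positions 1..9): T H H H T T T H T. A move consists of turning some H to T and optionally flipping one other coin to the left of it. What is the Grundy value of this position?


Coins: T H H H T T T H T
Key fact: a single head at position k behaves exactly like a Nim heap of size k (turning it to T and optionally flipping a coin at j < k corresponds to moving the heap from k to j, or to 0), and heads combine as a disjunctive sum (two heads at the same place would cancel, matching j XOR j = 0). So the Nim-value is the XOR of the 1-indexed positions of the heads.
Face-up positions (1-indexed): [2, 3, 4, 8]
XOR 0 with 2: 0 XOR 2 = 2
XOR 2 with 3: 2 XOR 3 = 1
XOR 1 with 4: 1 XOR 4 = 5
XOR 5 with 8: 5 XOR 8 = 13
Nim-value = 13

13


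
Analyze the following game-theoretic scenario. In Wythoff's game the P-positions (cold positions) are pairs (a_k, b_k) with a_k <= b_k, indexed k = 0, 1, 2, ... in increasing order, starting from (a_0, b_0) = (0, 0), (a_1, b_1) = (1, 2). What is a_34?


By Wythoff's theorem, a_k = floor(k * phi) and b_k = floor(k * phi^2) = a_k + k, where phi = (1 + sqrt(5))/2 is the golden ratio.
phi = (1 + sqrt(5))/2 = 1.618034
k = 34
k * phi = 34 * 1.618034 = 55.013156
a_34 = floor(k * phi) = 55

55


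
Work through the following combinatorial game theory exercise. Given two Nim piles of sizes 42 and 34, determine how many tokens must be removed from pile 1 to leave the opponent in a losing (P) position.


Piles: 42 and 34
Current XOR: 42 XOR 34 = 8 (non-zero, so this is an N-position).
To make the XOR zero, we need to find a move that balances the piles.
For pile 1 (size 42): target = 42 XOR 8 = 34
We reduce pile 1 from 42 to 34.
Tokens removed: 42 - 34 = 8
Verification: 34 XOR 34 = 0

8


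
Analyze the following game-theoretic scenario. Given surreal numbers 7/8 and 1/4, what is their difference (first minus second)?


x = 7/8, y = 1/4
Converting to common denominator: 8
x = 7/8, y = 2/8
x - y = 7/8 - 1/4 = 5/8

5/8


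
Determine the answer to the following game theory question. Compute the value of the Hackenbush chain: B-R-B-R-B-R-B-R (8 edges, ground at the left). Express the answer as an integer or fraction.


Edges (from ground): B-R-B-R-B-R-B-R
By Berlekamp's sign-expansion rule, a Blue-Red Hackenbush stalk has the value of the surreal number whose sign sequence is the edge sequence with B -> + and R -> -.
Sign sequence: +-+-+-+-
Trace the sign expansion in the surreal number tree, starting from 0:
Edge 1: B (sign +) -> bounds (0, +inf), value = 1
Edge 2: R (sign -) -> bounds (0, 1), value = 1/2
Edge 3: B (sign +) -> bounds (1/2, 1), value = 3/4
Edge 4: R (sign -) -> bounds (1/2, 3/4), value = 5/8
Edge 5: B (sign +) -> bounds (5/8, 3/4), value = 11/16
Edge 6: R (sign -) -> bounds (5/8, 11/16), value = 21/32
Edge 7: B (sign +) -> bounds (21/32, 11/16), value = 43/64
Edge 8: R (sign -) -> bounds (21/32, 43/64), value = 85/128
Game value = 85/128

85/128


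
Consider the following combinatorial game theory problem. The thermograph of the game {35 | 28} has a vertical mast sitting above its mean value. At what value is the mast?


Game = {35 | 28}, a switch {a | b} with numbers a > b.
Its thermograph has left wall a - t and right wall b + t, which meet at t = (a - b)/2, where both equal (a + b)/2. So the mast (mean value) is at (a + b)/2.
Mean = (35 + (28))/2 = 63/2 = 63/2

63/2


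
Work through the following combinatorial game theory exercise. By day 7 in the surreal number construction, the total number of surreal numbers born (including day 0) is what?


Day 0: {|} = 0 is born. Count = 1.
Day n: the number of surreal numbers born by day n is 2^(n+1) - 1.
By day 0: 2^1 - 1 = 1
By day 1: 2^2 - 1 = 3
By day 2: 2^3 - 1 = 7
By day 3: 2^4 - 1 = 15
By day 4: 2^5 - 1 = 31
By day 5: 2^6 - 1 = 63
By day 6: 2^7 - 1 = 127
By day 7: 2^8 - 1 = 255
By day 7: 255 surreal numbers.

255


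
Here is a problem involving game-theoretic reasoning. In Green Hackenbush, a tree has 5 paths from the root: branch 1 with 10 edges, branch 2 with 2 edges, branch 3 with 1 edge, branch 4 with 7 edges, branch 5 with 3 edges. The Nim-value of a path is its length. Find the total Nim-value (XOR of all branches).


The tree has 5 branches from the ground vertex.
In Green Hackenbush, the Nim-value of a simple path of length k is k.
Branch 1: length 10, Nim-value = 10
Branch 2: length 2, Nim-value = 2
Branch 3: length 1, Nim-value = 1
Branch 4: length 7, Nim-value = 7
Branch 5: length 3, Nim-value = 3
Total Nim-value = XOR of all branch values:
0 XOR 10 = 10
10 XOR 2 = 8
8 XOR 1 = 9
9 XOR 7 = 14
14 XOR 3 = 13
Nim-value of the tree = 13

13


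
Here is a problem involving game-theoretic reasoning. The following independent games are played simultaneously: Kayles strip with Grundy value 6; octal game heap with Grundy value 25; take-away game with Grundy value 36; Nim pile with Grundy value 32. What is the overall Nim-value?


By the Sprague-Grundy theorem, the Grundy value of a sum of games is the XOR of individual Grundy values.
Kayles strip: Grundy value = 6. Running XOR: 0 XOR 6 = 6
octal game heap: Grundy value = 25. Running XOR: 6 XOR 25 = 31
take-away game: Grundy value = 36. Running XOR: 31 XOR 36 = 59
Nim pile: Grundy value = 32. Running XOR: 59 XOR 32 = 27
The combined Grundy value is 27.

27


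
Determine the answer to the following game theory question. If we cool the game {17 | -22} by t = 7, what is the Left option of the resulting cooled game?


Original game: {17 | -22} (a switch {a | b} with a > b).
Cooling by t (for t below the temperature (a - b)/2 = 39/2) taxes each move by t: {a | b} cooled by t is {a - t | b + t}.
Cooling amount: t = 7
Cooled Left option: 17 - 7 = 10
Cooled Right option: -22 + 7 = -15
Cooled game: {10 | -15}
Left option = 10

10


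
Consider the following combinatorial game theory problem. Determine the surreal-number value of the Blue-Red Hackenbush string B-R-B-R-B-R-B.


Edges (from ground): B-R-B-R-B-R-B
By Berlekamp's sign-expansion rule, a Blue-Red Hackenbush stalk has the value of the surreal number whose sign sequence is the edge sequence with B -> + and R -> -.
Sign sequence: +-+-+-+
Trace the sign expansion in the surreal number tree, starting from 0:
Edge 1: B (sign +) -> bounds (0, +inf), value = 1
Edge 2: R (sign -) -> bounds (0, 1), value = 1/2
Edge 3: B (sign +) -> bounds (1/2, 1), value = 3/4
Edge 4: R (sign -) -> bounds (1/2, 3/4), value = 5/8
Edge 5: B (sign +) -> bounds (5/8, 3/4), value = 11/16
Edge 6: R (sign -) -> bounds (5/8, 11/16), value = 21/32
Edge 7: B (sign +) -> bounds (21/32, 11/16), value = 43/64
Game value = 43/64

43/64


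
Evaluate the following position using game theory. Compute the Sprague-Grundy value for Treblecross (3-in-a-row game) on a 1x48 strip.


Treblecross: place X on empty cells; 3-in-a-row wins.
Playing within two cells of an existing X lets the opponent win at once, so sensible play treats the cells i-2..i+2 around each X as dead. The player left with no safe cell loses, so this is a normal-play take-away game on strips of safe cells.
Placing X at cell i (0-indexed) of a strip of k safe cells leaves independent strips of sizes max(0, i-2) and max(0, k-i-3). Hence G(k) = mex{ G(max(0,i-2)) XOR G(max(0,k-i-3)) : 0 <= i < k }, with G(0) = 0.
G(1): splits (0,0):0^0=0 -> mex({0}) = 1
G(2): splits (0,0):0^0=0 -> mex({0}) = 1
G(3): splits (0,0):0^0=0 -> mex({0}) = 1
G(4): splits (0,1):0^1=1 (0,0):0^0=0 -> mex({0, 1}) = 2
G(5): splits (0,2):0^1=1 (0,1):0^1=1 (0,0):0^0=0 -> mex({0, 1}) = 2
G(6) = mex({1}) = 0
G(7) = mex({0, 1, 2}) = 3
G(8) = mex({0, 1, 2}) = 3
G(9) = mex({0, 2}) = 1
G(10) = mex({0, 2, 3}) = 1
G(11) = mex({0, 3}) = 1
G(12) = mex({1, 3}) = 0
G(13) = mex({0, 1, 2, 3}) = 4
G(14) = mex({0, 1, 2}) = 3
G(15) = mex({0, 1, 2}) = 3
G(16) = mex({0, 1, 2, 4}) = 3
G(17) = mex({0, 1, 3, 4}) = 2
G(18) = mex({0, 1, 3, 4}) = 2
G(19) = mex({0, 1, 3, 5}) = 2
G(20) = mex({0, 1, 2, 3, 5}) = 4
G(21) = mex({0, 1, 2, 3, 5}) = 4
G(22) = mex({1, 2, 6}) = 0
G(23) = mex({0, 1, 2, 3, 4, 6}) = 5
G(24) = mex({0, 1, 2, 3, 4}) = 5
G(25) = mex({0, 1, 3, 4, 7}) = 2
G(26) = mex({0, 1, 3, 4, 5, 7}) = 2
G(27) = mex({0, 1, 3, 5}) = 2
G(28) = mex({0, 1, 2, 5}) = 3
G(29) = mex({0, 1, 2, 4, 5, 6}) = 3
G(30) = mex({1, 2, 4, 6}) = 0
G(31) = mex({0, 1, 2, 3, 4, 6}) = 5
G(32) = mex({1, 2, 3, 4, 7}) = 0
G(33) = mex({0, 3, 7}) = 1
G(34) = mex({0, 2, 3, 5, 7}) = 1
G(35) = mex({0, 2, 3, 5, 6}) = 1
G(36) = mex({0, 1, 2, 5, 6}) = 3
G(37) = mex({0, 1, 2, 4, 5, 6}) = 3
G(38) = mex({0, 1, 2, 4}) = 3
G(39) = mex({0, 1, 2, 3, 4, 7}) = 5
G(40) = mex({0, 1, 2, 3, 4, 5, 7}) = 6
G(41) = mex({0, 1, 2, 3, 5, 7}) = 4
G(42) = mex({0, 1, 2, 3, 5, 6, 7}) = 4
G(43) = mex({0, 2, 3, 5, 6}) = 1
G(44) = mex({1, 2, 3, 4, 5, 6}) = 0
G(45) = mex({0, 1, 2, 3, 4, 6, 7}) = 5
G(46) = mex({0, 1, 2, 3, 4, 7}) = 5
G(47) = mex({0, 1, 2, 3, 4, 5, 7}) = 6
G(48) = mex({0, 1, 2, 3, 4, 5, 7}) = 6
Therefore G(48) = 6.

6


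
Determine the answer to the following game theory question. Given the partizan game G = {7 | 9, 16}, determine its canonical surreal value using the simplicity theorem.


Left options: {7}, max = 7
Right options: {9, 16}, min = 9
All options are numbers and max(Left) < min(Right), so by the simplicity theorem the value is the simplest (earliest-born) number strictly between 7 and 9.
The only integer strictly between 7 and 9 is 8.
No non-integer in the interval can be simpler: if x is a non-integer in the interval, then floor(x) or ceil(x) also lies in the interval (the interval contains an integer), and both are proper prefixes of x's sign expansion, i.e. born earlier. So the game value is 8.
Game value = 8

8


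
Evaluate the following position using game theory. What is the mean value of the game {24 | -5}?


Game = {24 | -5}, a switch {a | b} with numbers a > b.
Its thermograph has left wall a - t and right wall b + t, which meet at t = (a - b)/2, where both equal (a + b)/2. So the mast (mean value) is at (a + b)/2.
Mean = (24 + (-5))/2 = 19/2 = 19/2

19/2


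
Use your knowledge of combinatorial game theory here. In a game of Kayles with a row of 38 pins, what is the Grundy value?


Kayles: a move removes 1 or 2 adjacent pins from a contiguous row.
Removing pins from a row of k leaves two independent rows (a, b) with a + b = k - 1 (one pin) or a + b = k - 2 (two pins); an end removal gives a = 0.
By Sprague-Grundy, G(k) = mex{ G(a) XOR G(b) } over all these splits. G(0) = 0.
G(1): splits (0,0):0^0=0 -> mex({0}) = 1
G(2): splits (0,1):0^1=1 (0,0):0^0=0 -> mex({0, 1}) = 2
G(3): splits (0,2):0^2=2 (1,1):1^1=0 (0,1):0^1=1 -> mex({0, 1, 2}) = 3
G(4): splits (0,3):0^3=3 (1,2):1^2=3 (0,2):0^2=2 (1,1):1^1=0 -> mex({0, 2, 3}) = 1
G(5): splits (0,4):0^1=1 (1,3):1^3=2 (2,2):2^2=0 (0,3):0^3=3 (1,2):1^2=3 -> mex({0, 1, 2, 3}) = 4
G(6) = mex({0, 1, 2, 4}) = 3
G(7) = mex({0, 1, 3, 4, 5}) = 2
G(8) = mex({0, 2, 3, 5, 6}) = 1
G(9) = mex({0, 1, 2, 3, 6, 7}) = 4
G(10) = mex({0, 1, 3, 4, 5, 7}) = 2
G(11) = mex({0, 1, 2, 3, 4, 5}) = 6
G(12) = mex({0, 1, 2, 3, 5, 6, 7}) = 4
G(13) = mex({0, 2, 3, 4, 6, 7}) = 1
G(14) = mex({0, 1, 4, 5, 6, 7}) = 2
G(15) = mex({0, 1, 2, 3, 4, 5, 6}) = 7
G(16) = mex({0, 2, 3, 5, 6, 7}) = 1
G(17) = mex({0, 1, 2, 3, 5, 6, 7}) = 4
G(18) = mex({0, 1, 2, 4, 5, 6}) = 3
G(19) = mex({0, 1, 3, 4, 5, 7}) = 2
G(20) = mex({0, 2, 3, 4, 5, 6, 7}) = 1
G(21) = mex({0, 1, 2, 3, 5, 6, 7}) = 4
G(22) = mex({0, 1, 2, 3, 4, 5, 7}) = 6
G(23) = mex({0, 1, 2, 3, 4, 5, 6}) = 7
G(24) = mex({0, 1, 2, 3, 5, 6, 7}) = 4
G(25) = mex({0, 2, 3, 4, 6, 7}) = 1
G(26) = mex({0, 1, 3, 4, 5, 6, 7}) = 2
G(27) = mex({0, 1, 2, 3, 4, 5, 6, 7}) = 8
G(28) = mex({0, 1, 2, 3, 4, 6, 7, 8}) = 5
G(29) = mex({0, 1, 2, 3, 5, 6, 7, 8, 9}) = 4
G(30) = mex({0, 1, 2, 3, 4, 5, 6, 9, 10}) = 7
G(31) = mex({0, 1, 3, 4, 5, 7, 10, 11}) = 2
G(32) = mex({0, 2, 3, 4, 5, 6, 7, 9, 11}) = 1
G(33) = mex({0, 1, 2, 3, 4, 5, 6, 7, 9, 12}) = 8
G(34) = mex({0, 1, 2, 3, 4, 5, 7, 8, 11, 12}) = 6
G(35) = mex({0, 1, 2, 3, 4, 5, 6, 8, 9, 10, 11}) = 7
G(36) = mex({0, 1, 2, 3, 5, 6, 7, 9, 10}) = 4
G(37) = mex({0, 2, 3, 4, 6, 7, 9, 10, 11, 12}) = 1
G(38) = mex({0, 1, 3, 4, 5, 6, 7, 9, 10, 11, 12}) = 2
Therefore G(38) = 2.

2
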